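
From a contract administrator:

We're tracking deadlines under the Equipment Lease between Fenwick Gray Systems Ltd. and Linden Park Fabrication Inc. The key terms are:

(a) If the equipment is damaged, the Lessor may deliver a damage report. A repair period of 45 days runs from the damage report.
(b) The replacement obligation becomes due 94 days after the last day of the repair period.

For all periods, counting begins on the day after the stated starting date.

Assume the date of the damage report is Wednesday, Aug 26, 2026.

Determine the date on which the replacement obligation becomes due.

Adding 45 calendar days to Aug 26, 2026 gives Oct 10, 2026, which is the last day of the repair period.
The date on which the replacement obligation becomes due: Oct 10, 2026 + 94 days = Jan 12, 2027.

Jan 12, 2027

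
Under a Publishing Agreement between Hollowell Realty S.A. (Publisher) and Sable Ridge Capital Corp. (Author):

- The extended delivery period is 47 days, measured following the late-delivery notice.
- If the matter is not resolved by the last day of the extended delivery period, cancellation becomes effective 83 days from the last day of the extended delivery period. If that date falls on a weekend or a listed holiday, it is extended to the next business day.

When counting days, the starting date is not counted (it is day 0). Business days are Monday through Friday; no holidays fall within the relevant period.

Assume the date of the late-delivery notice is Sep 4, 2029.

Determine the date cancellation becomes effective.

Jan 14, 2030

The last day of the extended delivery period: Sep 4, 2029 + 47 days = Oct 21, 2029.
The date cancellation becomes effective: Oct 21, 2029 + 83 days = Jan 12, 2030. That falls on a Saturday, so it rolls to the next business day, Monday, Jan 14, 2030.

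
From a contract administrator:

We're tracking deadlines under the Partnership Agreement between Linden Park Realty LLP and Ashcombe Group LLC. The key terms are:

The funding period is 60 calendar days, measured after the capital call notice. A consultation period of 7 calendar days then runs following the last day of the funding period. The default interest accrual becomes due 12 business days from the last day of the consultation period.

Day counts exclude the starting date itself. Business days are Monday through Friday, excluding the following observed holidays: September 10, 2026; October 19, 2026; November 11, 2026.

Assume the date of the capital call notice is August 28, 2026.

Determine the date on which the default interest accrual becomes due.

The last day of the funding period: August 28, 2026 + 60 days = October 27, 2026.
Adding 7 calendar days to October 27, 2026 gives November 3, 2026, which is the last day of the consultation period.
From Tuesday, November 3, 2026, 12 business days (Nov 4, Nov 5, Nov 6, Nov 9, …, Nov 18, Nov 19, Nov 20, skipping weekends and the listed holiday on Nov 11) brings us to Friday, November 20, 2026, which is the date on which the default interest accrual becomes due.

November 20, 2026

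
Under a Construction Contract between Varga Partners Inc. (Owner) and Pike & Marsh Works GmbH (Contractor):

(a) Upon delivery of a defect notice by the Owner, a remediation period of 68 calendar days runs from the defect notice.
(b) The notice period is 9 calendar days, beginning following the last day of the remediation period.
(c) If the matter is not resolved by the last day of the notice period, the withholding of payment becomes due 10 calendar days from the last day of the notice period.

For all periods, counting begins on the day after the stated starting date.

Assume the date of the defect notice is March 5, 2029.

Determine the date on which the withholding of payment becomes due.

The last day of the remediation period: 68 calendar days after March 5, 2029 is May 12, 2029.
The last day of the notice period: May 12, 2029 + 9 days = May 21, 2029.
Adding 10 calendar days to May 21, 2029 gives May 31, 2029, which is the date on which the withholding of payment becomes due.

May 31, 2029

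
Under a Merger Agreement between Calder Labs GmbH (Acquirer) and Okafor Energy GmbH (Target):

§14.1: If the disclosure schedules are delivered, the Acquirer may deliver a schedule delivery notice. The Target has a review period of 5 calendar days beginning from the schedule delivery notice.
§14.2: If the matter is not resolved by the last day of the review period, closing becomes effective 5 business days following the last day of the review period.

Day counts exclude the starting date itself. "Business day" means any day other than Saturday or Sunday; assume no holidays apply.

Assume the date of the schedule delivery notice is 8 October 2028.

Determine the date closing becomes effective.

20 October 2028

Adding 5 calendar days to 8 October 2028 gives 13 October 2028, which is the last day of the review period.
The date closing becomes effective: counting 5 business days from Friday, 13 October 2028 (Oct 16, Oct 17, Oct 18, Oct 19, Oct 20, skipping weekends) reaches Friday, 20 October 2028.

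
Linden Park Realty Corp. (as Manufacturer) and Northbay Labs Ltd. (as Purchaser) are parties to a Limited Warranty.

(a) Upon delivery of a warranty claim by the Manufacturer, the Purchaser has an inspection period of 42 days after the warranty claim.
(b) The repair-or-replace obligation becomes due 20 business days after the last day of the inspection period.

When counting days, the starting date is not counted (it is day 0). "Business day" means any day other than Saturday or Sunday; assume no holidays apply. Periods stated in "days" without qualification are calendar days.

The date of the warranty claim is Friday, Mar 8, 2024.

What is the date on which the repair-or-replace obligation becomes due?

Adding 42 calendar days to Mar 8, 2024 gives Apr 19, 2024, which is the last day of the inspection period.
From Friday, Apr 19, 2024, 20 business days (Apr 22, Apr 23, Apr 24, Apr 25, …, May 15, May 16, May 17, skipping weekends) brings us to Friday, May 17, 2024, which is the date on which the repair-or-replace obligation becomes due.

May 17, 2024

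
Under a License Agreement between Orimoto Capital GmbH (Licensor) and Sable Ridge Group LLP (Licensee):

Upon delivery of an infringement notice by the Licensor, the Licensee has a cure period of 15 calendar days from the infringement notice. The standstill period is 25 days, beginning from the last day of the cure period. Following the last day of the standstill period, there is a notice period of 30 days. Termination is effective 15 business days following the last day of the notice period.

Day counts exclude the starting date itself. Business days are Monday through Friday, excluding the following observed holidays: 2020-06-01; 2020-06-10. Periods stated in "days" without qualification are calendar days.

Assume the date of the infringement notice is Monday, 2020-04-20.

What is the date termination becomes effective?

The last day of the cure period: 15 calendar days after 2020-04-20 is 2020-05-05.
Adding 25 calendar days to 2020-05-05 gives 2020-05-30, which is the last day of the standstill period.
Adding 30 calendar days to 2020-05-30 gives 2020-06-29, which is the last day of the notice period.
The date termination becomes effective: 15 business days after Monday, 2020-06-29, skipping weekends — Jun 30, Jul 1, Jul 2, Jul 3, …, Jul 16, Jul 17, Jul 20 — lands on Monday, 2020-07-20.

2020-07-20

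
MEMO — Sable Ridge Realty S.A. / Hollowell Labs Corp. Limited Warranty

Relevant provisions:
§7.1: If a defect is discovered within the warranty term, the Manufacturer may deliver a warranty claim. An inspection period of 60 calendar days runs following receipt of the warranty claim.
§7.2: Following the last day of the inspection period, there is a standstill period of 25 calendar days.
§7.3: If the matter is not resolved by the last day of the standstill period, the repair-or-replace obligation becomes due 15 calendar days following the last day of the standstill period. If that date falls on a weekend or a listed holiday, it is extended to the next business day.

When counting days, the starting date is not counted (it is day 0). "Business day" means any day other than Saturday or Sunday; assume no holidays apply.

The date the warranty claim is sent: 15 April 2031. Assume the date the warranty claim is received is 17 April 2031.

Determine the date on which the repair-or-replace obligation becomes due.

The last day of the inspection period: 17 April 2031 + 60 days = 16 June 2031.
The last day of the standstill period: 16 June 2031 + 25 days = 11 July 2031.
The date on which the repair-or-replace obligation becomes due: 15 calendar days after 11 July 2031 is 26 July 2031. That falls on a Saturday, so it rolls to the next business day, Monday, 28 July 2031.

28 July 2031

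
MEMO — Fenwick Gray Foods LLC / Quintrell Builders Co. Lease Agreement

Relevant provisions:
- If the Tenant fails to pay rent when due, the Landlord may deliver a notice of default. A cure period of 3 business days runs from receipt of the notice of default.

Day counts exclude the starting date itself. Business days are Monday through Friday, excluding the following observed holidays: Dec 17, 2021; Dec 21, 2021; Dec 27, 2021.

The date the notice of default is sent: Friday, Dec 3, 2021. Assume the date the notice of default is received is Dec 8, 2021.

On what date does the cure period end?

The last day of the cure period: 3 business days after Wednesday, Dec 8, 2021, skipping weekends — Dec 9, Dec 10, Dec 13 — lands on Monday, Dec 13, 2021.

Dec 13, 2021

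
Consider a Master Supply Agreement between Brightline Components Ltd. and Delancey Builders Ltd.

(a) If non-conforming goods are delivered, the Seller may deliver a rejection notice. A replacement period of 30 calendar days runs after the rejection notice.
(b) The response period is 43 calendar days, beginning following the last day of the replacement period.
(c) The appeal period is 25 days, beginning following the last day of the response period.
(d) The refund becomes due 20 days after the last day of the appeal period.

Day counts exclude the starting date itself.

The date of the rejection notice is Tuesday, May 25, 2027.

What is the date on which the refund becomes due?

Sep 20, 2027

The last day of the replacement period: May 25, 2027 + 30 days = Jun 24, 2027.
The last day of the response period: Jun 24, 2027 + 43 days = Aug 6, 2027.
The last day of the appeal period: 25 calendar days after Aug 6, 2027 is Aug 31, 2027.
The date on which the refund becomes due: 20 calendar days after Aug 31, 2027 is Sep 20, 2027.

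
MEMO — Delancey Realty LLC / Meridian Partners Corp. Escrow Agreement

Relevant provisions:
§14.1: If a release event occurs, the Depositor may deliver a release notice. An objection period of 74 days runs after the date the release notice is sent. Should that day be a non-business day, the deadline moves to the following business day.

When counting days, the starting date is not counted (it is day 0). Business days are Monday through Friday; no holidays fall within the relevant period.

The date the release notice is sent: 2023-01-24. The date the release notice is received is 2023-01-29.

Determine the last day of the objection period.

2023-04-10

The last day of the objection period: 2023-01-24 + 74 days = 2023-04-08. That falls on a Saturday, so it rolls to the next business day, Monday, 2023-04-10.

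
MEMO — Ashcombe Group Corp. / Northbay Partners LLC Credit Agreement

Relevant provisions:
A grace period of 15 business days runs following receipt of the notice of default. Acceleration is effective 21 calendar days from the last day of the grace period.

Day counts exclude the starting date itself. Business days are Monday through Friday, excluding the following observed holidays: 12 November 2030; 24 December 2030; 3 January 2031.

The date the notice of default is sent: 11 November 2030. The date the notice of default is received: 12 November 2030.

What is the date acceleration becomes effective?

24 December 2030

The last day of the grace period: counting 15 business days from Tuesday, 12 November 2030 (Nov 13, Nov 14, Nov 15, Nov 18, …, Nov 29, Dec 2, Dec 3, skipping weekends) reaches Tuesday, 3 December 2030.
Adding 21 calendar days to 3 December 2030 gives 24 December 2030, which is the date acceleration becomes effective.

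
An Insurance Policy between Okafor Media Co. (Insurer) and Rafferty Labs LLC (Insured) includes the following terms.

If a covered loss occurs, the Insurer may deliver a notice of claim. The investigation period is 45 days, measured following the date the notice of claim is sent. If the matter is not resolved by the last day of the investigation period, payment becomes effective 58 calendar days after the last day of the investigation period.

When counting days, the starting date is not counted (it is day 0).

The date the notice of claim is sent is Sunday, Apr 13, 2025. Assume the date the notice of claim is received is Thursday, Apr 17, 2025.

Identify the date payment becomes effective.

Adding 45 calendar days to Apr 13, 2025 gives May 28, 2025, which is the last day of the investigation period.
The date payment becomes effective: 58 calendar days after May 28, 2025 is Jul 25, 2025.

Jul 25, 2025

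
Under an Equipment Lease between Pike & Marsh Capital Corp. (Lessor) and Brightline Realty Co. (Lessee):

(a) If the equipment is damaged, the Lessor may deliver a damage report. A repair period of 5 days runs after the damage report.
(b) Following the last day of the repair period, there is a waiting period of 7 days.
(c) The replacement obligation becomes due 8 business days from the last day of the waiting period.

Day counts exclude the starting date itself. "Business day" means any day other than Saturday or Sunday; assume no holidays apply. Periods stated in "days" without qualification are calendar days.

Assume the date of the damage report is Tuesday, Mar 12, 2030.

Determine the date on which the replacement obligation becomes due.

The last day of the repair period: Mar 12, 2030 + 5 days = Mar 17, 2030.
The last day of the waiting period: 7 calendar days after Mar 17, 2030 is Mar 24, 2030.
From Sunday, Mar 24, 2030, 8 business days (Mar 25, Mar 26, Mar 27, Mar 28, Mar 29, Apr 1, Apr 2, Apr 3, skipping weekends) brings us to Wednesday, Apr 3, 2030, which is the date on which the replacement obligation becomes due.

Apr 3, 2030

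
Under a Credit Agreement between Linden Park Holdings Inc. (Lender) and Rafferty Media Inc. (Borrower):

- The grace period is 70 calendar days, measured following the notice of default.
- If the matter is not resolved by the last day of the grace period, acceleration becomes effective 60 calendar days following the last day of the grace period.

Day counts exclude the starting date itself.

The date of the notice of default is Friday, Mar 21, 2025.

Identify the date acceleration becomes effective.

The last day of the grace period: Mar 21, 2025 + 70 days = May 30, 2025.
The date acceleration becomes effective: May 30, 2025 + 60 days = Jul 29, 2025.

Jul 29, 2025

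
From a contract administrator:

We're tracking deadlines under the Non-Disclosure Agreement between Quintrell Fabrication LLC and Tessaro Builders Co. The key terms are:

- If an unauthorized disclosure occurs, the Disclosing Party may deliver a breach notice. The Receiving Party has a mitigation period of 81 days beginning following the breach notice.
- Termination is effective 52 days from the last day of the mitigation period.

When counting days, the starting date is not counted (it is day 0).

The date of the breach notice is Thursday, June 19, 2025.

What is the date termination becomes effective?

The last day of the mitigation period: June 19, 2025 + 81 days = September 8, 2025.
Adding 52 calendar days to September 8, 2025 gives October 30, 2025, which is the date termination becomes effective.

October 30, 2025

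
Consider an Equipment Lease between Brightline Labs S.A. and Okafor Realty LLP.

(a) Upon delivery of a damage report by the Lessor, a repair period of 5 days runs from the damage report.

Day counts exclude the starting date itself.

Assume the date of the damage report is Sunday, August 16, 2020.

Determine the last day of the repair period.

The last day of the repair period: August 16, 2020 + 5 days = August 21, 2020.

August 21, 2020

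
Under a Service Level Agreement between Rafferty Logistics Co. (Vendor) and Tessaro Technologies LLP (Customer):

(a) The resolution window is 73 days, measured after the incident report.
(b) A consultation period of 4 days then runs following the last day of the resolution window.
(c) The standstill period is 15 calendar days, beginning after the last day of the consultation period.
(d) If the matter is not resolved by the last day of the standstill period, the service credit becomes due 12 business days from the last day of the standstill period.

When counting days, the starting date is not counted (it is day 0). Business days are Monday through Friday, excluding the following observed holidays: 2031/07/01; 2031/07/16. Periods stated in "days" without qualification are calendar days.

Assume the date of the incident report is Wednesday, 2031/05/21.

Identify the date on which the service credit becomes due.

The last day of the resolution window: 2031/05/21 + 73 days = 2031/08/02.
The last day of the consultation period: 4 calendar days after 2031/08/02 is 2031/08/06.
The last day of the standstill period: 15 calendar days after 2031/08/06 is 2031/08/21.
From Thursday, 2031/08/21, 12 business days (Aug 22, Aug 25, Aug 26, Aug 27, …, Sep 4, Sep 5, Sep 8, skipping weekends) brings us to Monday, 2031/09/08, which is the date on which the service credit becomes due.

2031/09/08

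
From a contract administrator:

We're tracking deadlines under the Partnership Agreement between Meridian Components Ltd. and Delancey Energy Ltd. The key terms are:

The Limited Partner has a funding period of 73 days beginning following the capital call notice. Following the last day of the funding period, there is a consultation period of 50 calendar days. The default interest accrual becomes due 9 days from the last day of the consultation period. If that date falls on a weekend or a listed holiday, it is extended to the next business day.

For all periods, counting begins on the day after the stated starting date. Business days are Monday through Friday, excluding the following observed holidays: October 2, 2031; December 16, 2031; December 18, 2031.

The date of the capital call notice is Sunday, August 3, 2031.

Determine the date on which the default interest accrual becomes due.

December 15, 2031

Adding 73 calendar days to August 3, 2031 gives October 15, 2031, which is the last day of the funding period.
Adding 50 calendar days to October 15, 2031 gives December 4, 2031, which is the last day of the consultation period.
Adding 9 calendar days to December 4, 2031 gives December 13, 2031, which is the date on which the default interest accrual becomes due. That falls on a Saturday, so it rolls to the next business day, Monday, December 15, 2031.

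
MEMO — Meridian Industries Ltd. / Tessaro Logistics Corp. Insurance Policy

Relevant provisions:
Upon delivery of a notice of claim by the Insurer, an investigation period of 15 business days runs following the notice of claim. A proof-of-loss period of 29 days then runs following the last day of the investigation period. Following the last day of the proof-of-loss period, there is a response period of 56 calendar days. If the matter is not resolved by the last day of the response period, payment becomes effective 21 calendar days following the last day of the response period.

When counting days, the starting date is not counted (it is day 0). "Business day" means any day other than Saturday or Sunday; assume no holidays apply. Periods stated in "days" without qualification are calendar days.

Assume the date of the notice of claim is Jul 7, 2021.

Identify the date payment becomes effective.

Nov 11, 2021

The last day of the investigation period: 15 business days after Wednesday, Jul 7, 2021, skipping weekends — Jul 8, Jul 9, Jul 12, Jul 13, …, Jul 26, Jul 27, Jul 28 — lands on Wednesday, Jul 28, 2021.
The last day of the proof-of-loss period: Jul 28, 2021 + 29 days = Aug 26, 2021.
The last day of the response period: Aug 26, 2021 + 56 days = Oct 21, 2021.
The date payment becomes effective: Oct 21, 2021 + 21 days = Nov 11, 2021.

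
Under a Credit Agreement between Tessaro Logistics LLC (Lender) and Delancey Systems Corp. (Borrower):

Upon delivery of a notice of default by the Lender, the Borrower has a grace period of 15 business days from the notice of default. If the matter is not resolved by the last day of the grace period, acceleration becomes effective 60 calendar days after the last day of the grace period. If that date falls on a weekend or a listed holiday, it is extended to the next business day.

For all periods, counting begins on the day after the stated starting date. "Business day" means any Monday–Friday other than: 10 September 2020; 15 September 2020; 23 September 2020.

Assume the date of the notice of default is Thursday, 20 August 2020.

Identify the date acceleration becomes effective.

10 November 2020

The last day of the grace period: 15 business days after Thursday, 20 August 2020, skipping weekends and the listed holiday on Sep 10 — Aug 21, Aug 24, Aug 25, Aug 26, …, Sep 8, Sep 9, Sep 11 — lands on Friday, 11 September 2020.
Adding 60 calendar days to 11 September 2020 gives 10 November 2020, which is the date acceleration becomes effective. 10 November 2020 is a Tuesday and is not a listed holiday, so no roll-forward applies.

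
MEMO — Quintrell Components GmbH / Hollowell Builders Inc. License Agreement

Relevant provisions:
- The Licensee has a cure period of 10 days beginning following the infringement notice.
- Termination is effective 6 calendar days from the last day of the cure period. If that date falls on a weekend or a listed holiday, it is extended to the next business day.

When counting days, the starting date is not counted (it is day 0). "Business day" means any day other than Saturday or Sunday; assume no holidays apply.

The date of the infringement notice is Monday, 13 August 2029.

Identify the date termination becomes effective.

The last day of the cure period: 10 calendar days after 13 August 2029 is 23 August 2029.
The date termination becomes effective: 23 August 2029 + 6 days = 29 August 2029. 29 August 2029 is a Wednesday, so no roll-forward applies.

29 August 2029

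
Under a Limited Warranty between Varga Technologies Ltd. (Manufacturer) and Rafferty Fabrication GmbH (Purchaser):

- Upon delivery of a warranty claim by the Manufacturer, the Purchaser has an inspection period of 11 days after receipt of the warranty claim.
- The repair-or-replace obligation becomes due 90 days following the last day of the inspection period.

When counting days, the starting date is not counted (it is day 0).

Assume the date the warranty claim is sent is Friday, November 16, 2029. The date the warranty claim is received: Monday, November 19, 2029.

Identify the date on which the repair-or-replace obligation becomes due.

February 28, 2030

The last day of the inspection period: November 19, 2029 + 11 days = November 30, 2029.
The date on which the repair-or-replace obligation becomes due: November 30, 2029 + 90 days = February 28, 2030.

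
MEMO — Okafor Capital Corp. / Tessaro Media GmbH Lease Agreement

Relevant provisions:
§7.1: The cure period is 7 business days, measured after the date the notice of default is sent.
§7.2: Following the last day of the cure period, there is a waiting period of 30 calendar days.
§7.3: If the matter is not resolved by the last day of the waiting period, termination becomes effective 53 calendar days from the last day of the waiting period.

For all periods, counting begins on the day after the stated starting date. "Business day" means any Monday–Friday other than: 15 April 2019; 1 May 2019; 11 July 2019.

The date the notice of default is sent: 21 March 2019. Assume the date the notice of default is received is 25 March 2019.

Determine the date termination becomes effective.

23 June 2019

The last day of the cure period: 7 business days after Thursday, 21 March 2019, skipping weekends — Mar 22, Mar 25, Mar 26, Mar 27, Mar 28, Mar 29, Apr 1 — lands on Monday, 1 April 2019.
The last day of the waiting period: 1 April 2019 + 30 days = 1 May 2019.
The date termination becomes effective: 53 calendar days after 1 May 2019 is 23 June 2019.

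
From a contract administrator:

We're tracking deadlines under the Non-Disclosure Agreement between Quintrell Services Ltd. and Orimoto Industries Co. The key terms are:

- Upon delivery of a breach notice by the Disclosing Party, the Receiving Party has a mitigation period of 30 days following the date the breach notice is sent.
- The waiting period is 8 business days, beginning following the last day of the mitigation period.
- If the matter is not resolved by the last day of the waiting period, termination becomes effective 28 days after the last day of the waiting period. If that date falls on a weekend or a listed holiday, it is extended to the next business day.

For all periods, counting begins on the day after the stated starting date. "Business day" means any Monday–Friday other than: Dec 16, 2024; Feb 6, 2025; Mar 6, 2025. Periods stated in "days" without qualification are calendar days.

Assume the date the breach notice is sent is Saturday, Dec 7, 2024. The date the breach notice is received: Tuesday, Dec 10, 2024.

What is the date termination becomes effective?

Adding 30 calendar days to Dec 7, 2024 gives Jan 6, 2025, which is the last day of the mitigation period.
The last day of the waiting period: 8 business days after Monday, Jan 6, 2025, skipping weekends — Jan 7, Jan 8, Jan 9, Jan 10, Jan 13, Jan 14, Jan 15, Jan 16 — lands on Thursday, Jan 16, 2025.
Adding 28 calendar days to Jan 16, 2025 gives Feb 13, 2025, which is the date termination becomes effective. Feb 13, 2025 is a Thursday and is not a listed holiday, so no roll-forward applies.

Feb 13, 2025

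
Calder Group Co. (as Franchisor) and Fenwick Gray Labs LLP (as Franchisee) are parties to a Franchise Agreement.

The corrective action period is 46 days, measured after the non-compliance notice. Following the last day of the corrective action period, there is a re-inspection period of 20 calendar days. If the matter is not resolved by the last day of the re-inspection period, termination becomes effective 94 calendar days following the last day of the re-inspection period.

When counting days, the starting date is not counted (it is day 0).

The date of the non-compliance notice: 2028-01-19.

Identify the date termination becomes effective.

2028-06-27

The last day of the corrective action period: 2028-01-19 + 46 days = 2028-03-05.
Adding 20 calendar days to 2028-03-05 gives 2028-03-25, which is the last day of the re-inspection period.
The date termination becomes effective: 2028-03-25 + 94 days = 2028-06-27.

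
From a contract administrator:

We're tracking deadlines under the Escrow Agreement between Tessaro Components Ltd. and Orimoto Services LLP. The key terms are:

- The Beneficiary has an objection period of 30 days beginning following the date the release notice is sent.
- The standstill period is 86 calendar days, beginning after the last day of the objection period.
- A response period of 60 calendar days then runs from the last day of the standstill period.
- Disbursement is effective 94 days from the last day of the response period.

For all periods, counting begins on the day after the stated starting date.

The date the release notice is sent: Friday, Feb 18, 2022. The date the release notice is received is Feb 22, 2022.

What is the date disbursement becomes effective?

The last day of the objection period: 30 calendar days after Feb 18, 2022 is Mar 20, 2022.
Adding 86 calendar days to Mar 20, 2022 gives Jun 14, 2022, which is the last day of the standstill period.
The last day of the response period: 60 calendar days after Jun 14, 2022 is Aug 13, 2022.
The date disbursement becomes effective: Aug 13, 2022 + 94 days = Nov 15, 2022.

Nov 15, 2022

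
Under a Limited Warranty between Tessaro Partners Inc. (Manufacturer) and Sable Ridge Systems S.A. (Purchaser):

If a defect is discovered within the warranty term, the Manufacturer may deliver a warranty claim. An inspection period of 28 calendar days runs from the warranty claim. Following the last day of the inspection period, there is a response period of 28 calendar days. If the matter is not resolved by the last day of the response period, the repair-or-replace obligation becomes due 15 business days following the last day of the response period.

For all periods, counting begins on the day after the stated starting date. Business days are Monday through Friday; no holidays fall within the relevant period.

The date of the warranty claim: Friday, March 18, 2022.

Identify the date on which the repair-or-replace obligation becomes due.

June 3, 2022

The last day of the inspection period: 28 calendar days after March 18, 2022 is April 15, 2022.
The last day of the response period: April 15, 2022 + 28 days = May 13, 2022.
The date on which the repair-or-replace obligation becomes due: counting 15 business days from Friday, May 13, 2022 (May 16, May 17, May 18, May 19, …, Jun 1, Jun 2, Jun 3, skipping weekends) reaches Friday, June 3, 2022.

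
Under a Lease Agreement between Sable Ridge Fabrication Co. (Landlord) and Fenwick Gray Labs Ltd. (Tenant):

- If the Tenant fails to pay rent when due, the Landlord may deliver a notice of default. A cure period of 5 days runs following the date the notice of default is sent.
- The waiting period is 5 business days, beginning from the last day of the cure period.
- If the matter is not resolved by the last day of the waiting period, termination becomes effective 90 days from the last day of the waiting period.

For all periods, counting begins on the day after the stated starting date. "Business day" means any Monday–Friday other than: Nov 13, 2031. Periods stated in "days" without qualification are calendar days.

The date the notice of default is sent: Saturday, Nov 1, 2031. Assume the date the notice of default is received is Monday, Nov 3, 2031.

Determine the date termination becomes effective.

Feb 12, 2032

Adding 5 calendar days to Nov 1, 2031 gives Nov 6, 2031, which is the last day of the cure period.
The last day of the waiting period: counting 5 business days from Thursday, Nov 6, 2031 (Nov 7, Nov 10, Nov 11, Nov 12, Nov 14, skipping weekends and the listed holiday on Nov 13) reaches Friday, Nov 14, 2031.
Adding 90 calendar days to Nov 14, 2031 gives Feb 12, 2032, which is the date termination becomes effective.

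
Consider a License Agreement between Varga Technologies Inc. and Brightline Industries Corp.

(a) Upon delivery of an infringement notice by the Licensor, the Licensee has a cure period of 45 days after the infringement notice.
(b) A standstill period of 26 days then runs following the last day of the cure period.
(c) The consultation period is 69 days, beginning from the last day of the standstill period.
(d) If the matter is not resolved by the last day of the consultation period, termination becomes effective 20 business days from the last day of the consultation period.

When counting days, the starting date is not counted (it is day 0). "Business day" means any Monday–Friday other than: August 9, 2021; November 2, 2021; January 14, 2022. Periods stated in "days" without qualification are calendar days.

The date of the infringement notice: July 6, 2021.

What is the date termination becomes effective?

The last day of the cure period: 45 calendar days after July 6, 2021 is August 20, 2021.
Adding 26 calendar days to August 20, 2021 gives September 15, 2021, which is the last day of the standstill period.
The last day of the consultation period: 69 calendar days after September 15, 2021 is November 23, 2021.
The date termination becomes effective: 20 business days after Tuesday, November 23, 2021, skipping weekends — Nov 24, Nov 25, Nov 26, Nov 29, …, Dec 17, Dec 20, Dec 21 — lands on Tuesday, December 21, 2021.

December 21, 2021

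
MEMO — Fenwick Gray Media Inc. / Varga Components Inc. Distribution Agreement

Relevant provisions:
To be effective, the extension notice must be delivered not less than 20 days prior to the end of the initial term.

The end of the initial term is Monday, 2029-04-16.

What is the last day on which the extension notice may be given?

2029-03-27

2029-04-16 minus 20 days is 2029-03-27.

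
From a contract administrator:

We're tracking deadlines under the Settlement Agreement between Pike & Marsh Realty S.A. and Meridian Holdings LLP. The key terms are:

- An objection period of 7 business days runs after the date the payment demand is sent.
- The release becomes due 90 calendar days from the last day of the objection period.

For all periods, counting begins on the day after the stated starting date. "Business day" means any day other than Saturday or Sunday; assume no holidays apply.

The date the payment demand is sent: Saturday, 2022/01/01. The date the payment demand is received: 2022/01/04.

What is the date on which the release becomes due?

2022/04/11

The last day of the objection period: 7 business days after Saturday, 2022/01/01, skipping weekends — Jan 3, Jan 4, Jan 5, Jan 6, Jan 7, Jan 10, Jan 11 — lands on Tuesday, 2022/01/11.
The date on which the release becomes due: 90 calendar days after 2022/01/11 is 2022/04/11.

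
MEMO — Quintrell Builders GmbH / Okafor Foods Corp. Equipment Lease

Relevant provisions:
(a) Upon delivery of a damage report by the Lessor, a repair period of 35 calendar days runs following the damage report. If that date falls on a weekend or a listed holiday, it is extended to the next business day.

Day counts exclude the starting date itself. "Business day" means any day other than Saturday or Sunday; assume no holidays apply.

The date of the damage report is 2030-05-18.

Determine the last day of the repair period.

2030-06-24

The last day of the repair period: 35 calendar days after 2030-05-18 is 2030-06-22. That falls on a Saturday, so it rolls to the next business day, Monday, 2030-06-24.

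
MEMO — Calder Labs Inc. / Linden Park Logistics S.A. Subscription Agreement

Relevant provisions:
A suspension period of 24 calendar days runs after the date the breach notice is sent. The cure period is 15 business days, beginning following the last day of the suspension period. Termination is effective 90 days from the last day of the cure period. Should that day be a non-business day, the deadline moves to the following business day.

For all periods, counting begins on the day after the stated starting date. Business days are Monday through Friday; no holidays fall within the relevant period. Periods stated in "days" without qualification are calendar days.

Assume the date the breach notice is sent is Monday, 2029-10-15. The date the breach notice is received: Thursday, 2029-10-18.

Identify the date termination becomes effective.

2030-02-27

The last day of the suspension period: 24 calendar days after 2029-10-15 is 2029-11-08.
The last day of the cure period: 15 business days after Thursday, 2029-11-08, skipping weekends — Nov 9, Nov 12, Nov 13, Nov 14, …, Nov 27, Nov 28, Nov 29 — lands on Thursday, 2029-11-29.
The date termination becomes effective: 90 calendar days after 2029-11-29 is 2030-02-27. 2030-02-27 is a Wednesday, so no roll-forward applies.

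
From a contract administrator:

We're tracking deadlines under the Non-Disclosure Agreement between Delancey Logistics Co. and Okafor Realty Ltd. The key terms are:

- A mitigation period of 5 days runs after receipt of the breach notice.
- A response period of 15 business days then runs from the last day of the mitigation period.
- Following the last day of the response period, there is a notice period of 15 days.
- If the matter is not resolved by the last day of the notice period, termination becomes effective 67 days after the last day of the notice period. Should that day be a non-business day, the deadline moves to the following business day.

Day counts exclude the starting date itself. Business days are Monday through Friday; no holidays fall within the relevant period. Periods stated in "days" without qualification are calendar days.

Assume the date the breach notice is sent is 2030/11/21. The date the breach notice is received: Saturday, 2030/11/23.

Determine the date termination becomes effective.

Adding 5 calendar days to 2030/11/23 gives 2030/11/28, which is the last day of the mitigation period.
From Thursday, 2030/11/28, 15 business days (Nov 29, Dec 2, Dec 3, Dec 4, …, Dec 17, Dec 18, Dec 19, skipping weekends) brings us to Thursday, 2030/12/19, which is the last day of the response period.
The last day of the notice period: 2030/12/19 + 15 days = 2031/01/03.
The date termination becomes effective: 67 calendar days after 2031/01/03 is 2031/03/11. 2031/03/11 is a Tuesday, so no roll-forward applies.

2031/03/11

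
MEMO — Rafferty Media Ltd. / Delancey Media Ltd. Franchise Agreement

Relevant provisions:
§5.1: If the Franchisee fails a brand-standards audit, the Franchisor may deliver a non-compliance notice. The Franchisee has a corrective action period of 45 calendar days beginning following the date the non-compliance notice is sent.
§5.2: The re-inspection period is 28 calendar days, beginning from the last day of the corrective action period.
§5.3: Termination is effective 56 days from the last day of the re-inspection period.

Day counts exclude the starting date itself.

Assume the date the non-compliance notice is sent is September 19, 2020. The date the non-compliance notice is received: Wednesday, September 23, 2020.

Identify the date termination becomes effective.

Adding 45 calendar days to September 19, 2020 gives November 3, 2020, which is the last day of the corrective action period.
The last day of the re-inspection period: November 3, 2020 + 28 days = December 1, 2020.
Adding 56 calendar days to December 1, 2020 gives January 26, 2021, which is the date termination becomes effective.

January 26, 2021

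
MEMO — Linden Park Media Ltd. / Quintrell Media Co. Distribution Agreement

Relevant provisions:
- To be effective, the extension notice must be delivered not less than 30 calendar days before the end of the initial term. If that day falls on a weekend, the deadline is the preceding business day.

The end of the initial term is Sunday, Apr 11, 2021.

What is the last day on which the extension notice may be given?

Mar 12, 2021

Apr 11, 2021 minus 30 days is Mar 12, 2021. That is a Friday, so no adjustment is needed.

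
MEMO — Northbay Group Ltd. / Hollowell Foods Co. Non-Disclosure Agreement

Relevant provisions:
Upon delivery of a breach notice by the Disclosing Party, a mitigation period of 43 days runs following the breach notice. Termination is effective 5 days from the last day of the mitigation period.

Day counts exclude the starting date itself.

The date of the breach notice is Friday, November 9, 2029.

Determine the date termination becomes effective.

Adding 43 calendar days to November 9, 2029 gives December 22, 2029, which is the last day of the mitigation period.
The date termination becomes effective: December 22, 2029 + 5 days = December 27, 2029.

December 27, 2029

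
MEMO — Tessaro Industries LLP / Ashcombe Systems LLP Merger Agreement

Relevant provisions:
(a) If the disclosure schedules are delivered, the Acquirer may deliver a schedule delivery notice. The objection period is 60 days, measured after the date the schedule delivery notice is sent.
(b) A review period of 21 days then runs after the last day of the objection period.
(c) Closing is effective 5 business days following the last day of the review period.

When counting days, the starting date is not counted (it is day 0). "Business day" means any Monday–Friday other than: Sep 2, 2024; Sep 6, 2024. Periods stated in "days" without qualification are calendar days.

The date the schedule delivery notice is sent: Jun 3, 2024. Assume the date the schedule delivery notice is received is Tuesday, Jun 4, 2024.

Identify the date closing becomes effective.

The last day of the objection period: 60 calendar days after Jun 3, 2024 is Aug 2, 2024.
The last day of the review period: Aug 2, 2024 + 21 days = Aug 23, 2024.
The date closing becomes effective: counting 5 business days from Friday, Aug 23, 2024 (Aug 26, Aug 27, Aug 28, Aug 29, Aug 30, skipping weekends) reaches Friday, Aug 30, 2024.

Aug 30, 2024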